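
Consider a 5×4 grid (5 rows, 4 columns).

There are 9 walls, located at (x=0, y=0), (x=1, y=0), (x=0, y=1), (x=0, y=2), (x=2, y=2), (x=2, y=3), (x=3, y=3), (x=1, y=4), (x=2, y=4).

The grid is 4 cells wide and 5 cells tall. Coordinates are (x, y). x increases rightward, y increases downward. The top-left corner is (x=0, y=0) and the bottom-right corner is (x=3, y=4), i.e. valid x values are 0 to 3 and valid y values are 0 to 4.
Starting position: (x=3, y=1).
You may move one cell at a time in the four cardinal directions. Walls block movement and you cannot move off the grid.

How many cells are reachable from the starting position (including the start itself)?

Answer: Reachable cells: 10

Derivation:
BFS flood-fill from (x=3, y=1):
  Distance 0: (x=3, y=1)
  Distance 1: (x=3, y=0), (x=2, y=1), (x=3, y=2)
  Distance 2: (x=2, y=0), (x=1, y=1)
  Distance 3: (x=1, y=2)
  Distance 4: (x=1, y=3)
  Distance 5: (x=0, y=3)
  Distance 6: (x=0, y=4)
Total reachable: 10 (grid has 11 open cells total)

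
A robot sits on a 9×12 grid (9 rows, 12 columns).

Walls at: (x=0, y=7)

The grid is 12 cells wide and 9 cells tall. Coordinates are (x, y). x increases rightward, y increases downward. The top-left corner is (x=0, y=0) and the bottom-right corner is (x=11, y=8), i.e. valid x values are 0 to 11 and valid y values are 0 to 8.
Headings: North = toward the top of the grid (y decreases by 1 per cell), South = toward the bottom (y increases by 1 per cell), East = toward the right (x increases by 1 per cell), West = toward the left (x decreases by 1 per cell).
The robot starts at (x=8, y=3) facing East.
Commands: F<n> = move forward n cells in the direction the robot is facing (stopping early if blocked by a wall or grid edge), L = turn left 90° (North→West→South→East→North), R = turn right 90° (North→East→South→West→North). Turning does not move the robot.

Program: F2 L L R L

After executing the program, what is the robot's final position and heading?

Start: (x=8, y=3), facing East
  F2: move forward 2, now at (x=10, y=3)
  L: turn left, now facing North
  L: turn left, now facing West
  R: turn right, now facing North
  L: turn left, now facing West
Final: (x=10, y=3), facing West

Answer: Final position: (x=10, y=3), facing West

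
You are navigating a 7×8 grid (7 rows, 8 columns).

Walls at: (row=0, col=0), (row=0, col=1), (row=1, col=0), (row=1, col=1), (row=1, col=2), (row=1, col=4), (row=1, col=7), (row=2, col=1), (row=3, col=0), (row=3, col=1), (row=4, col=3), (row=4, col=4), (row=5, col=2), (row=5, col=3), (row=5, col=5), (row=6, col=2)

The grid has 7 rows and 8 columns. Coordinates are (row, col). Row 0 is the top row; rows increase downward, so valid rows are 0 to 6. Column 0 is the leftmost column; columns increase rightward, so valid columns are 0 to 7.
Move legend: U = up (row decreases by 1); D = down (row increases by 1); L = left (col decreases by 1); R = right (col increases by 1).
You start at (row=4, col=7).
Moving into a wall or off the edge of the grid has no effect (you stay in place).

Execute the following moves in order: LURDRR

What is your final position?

Answer: Final position: (row=4, col=7)

Derivation:
Start: (row=4, col=7)
  L (left): (row=4, col=7) -> (row=4, col=6)
  U (up): (row=4, col=6) -> (row=3, col=6)
  R (right): (row=3, col=6) -> (row=3, col=7)
  D (down): (row=3, col=7) -> (row=4, col=7)
  R (right): blocked, stay at (row=4, col=7)
  R (right): blocked, stay at (row=4, col=7)
Final: (row=4, col=7)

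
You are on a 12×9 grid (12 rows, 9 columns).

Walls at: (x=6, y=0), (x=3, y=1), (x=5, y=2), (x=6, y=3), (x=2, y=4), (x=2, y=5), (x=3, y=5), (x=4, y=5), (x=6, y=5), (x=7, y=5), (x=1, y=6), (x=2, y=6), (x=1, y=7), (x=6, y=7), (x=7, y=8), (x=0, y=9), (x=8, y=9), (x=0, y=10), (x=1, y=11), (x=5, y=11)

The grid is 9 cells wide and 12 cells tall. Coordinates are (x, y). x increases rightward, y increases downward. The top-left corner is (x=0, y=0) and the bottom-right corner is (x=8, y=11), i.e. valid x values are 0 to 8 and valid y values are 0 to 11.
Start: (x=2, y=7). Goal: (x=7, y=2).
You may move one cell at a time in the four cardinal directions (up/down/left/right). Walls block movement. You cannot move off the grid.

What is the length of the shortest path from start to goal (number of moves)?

Answer: Shortest path length: 10

Derivation:
BFS from (x=2, y=7) until reaching (x=7, y=2):
  Distance 0: (x=2, y=7)
  Distance 1: (x=3, y=7), (x=2, y=8)
  Distance 2: (x=3, y=6), (x=4, y=7), (x=1, y=8), (x=3, y=8), (x=2, y=9)
  Distance 3: (x=4, y=6), (x=5, y=7), (x=0, y=8), (x=4, y=8), (x=1, y=9), (x=3, y=9), (x=2, y=10)
  Distance 4: (x=5, y=6), (x=0, y=7), (x=5, y=8), (x=4, y=9), (x=1, y=10), (x=3, y=10), (x=2, y=11)
  Distance 5: (x=5, y=5), (x=0, y=6), (x=6, y=6), (x=6, y=8), (x=5, y=9), (x=4, y=10), (x=3, y=11)
  Distance 6: (x=5, y=4), (x=0, y=5), (x=7, y=6), (x=6, y=9), (x=5, y=10), (x=4, y=11)
  Distance 7: (x=5, y=3), (x=0, y=4), (x=4, y=4), (x=6, y=4), (x=1, y=5), (x=8, y=6), (x=7, y=7), (x=7, y=9), (x=6, y=10)
  Distance 8: (x=0, y=3), (x=4, y=3), (x=1, y=4), (x=3, y=4), (x=7, y=4), (x=8, y=5), (x=8, y=7), (x=7, y=10), (x=6, y=11)
  Distance 9: (x=0, y=2), (x=4, y=2), (x=1, y=3), (x=3, y=3), (x=7, y=3), (x=8, y=4), (x=8, y=8), (x=8, y=10), (x=7, y=11)
  Distance 10: (x=0, y=1), (x=4, y=1), (x=1, y=2), (x=3, y=2), (x=7, y=2), (x=2, y=3), (x=8, y=3), (x=8, y=11)  <- goal reached here
One shortest path (10 moves): (x=2, y=7) -> (x=3, y=7) -> (x=4, y=7) -> (x=5, y=7) -> (x=5, y=6) -> (x=5, y=5) -> (x=5, y=4) -> (x=6, y=4) -> (x=7, y=4) -> (x=7, y=3) -> (x=7, y=2)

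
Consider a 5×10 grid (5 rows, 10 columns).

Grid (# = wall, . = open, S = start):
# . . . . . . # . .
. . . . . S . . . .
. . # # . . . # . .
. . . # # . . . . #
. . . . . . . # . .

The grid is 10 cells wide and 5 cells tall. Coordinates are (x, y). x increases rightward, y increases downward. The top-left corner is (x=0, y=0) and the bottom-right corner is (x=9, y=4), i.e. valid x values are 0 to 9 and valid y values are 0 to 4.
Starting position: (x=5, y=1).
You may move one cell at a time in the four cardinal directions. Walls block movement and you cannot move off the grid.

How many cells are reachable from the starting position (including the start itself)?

BFS flood-fill from (x=5, y=1):
  Distance 0: (x=5, y=1)
  Distance 1: (x=5, y=0), (x=4, y=1), (x=6, y=1), (x=5, y=2)
  Distance 2: (x=4, y=0), (x=6, y=0), (x=3, y=1), (x=7, y=1), (x=4, y=2), (x=6, y=2), (x=5, y=3)
  Distance 3: (x=3, y=0), (x=2, y=1), (x=8, y=1), (x=6, y=3), (x=5, y=4)
  Distance 4: (x=2, y=0), (x=8, y=0), (x=1, y=1), (x=9, y=1), (x=8, y=2), (x=7, y=3), (x=4, y=4), (x=6, y=4)
  Distance 5: (x=1, y=0), (x=9, y=0), (x=0, y=1), (x=1, y=2), (x=9, y=2), (x=8, y=3), (x=3, y=4)
  Distance 6: (x=0, y=2), (x=1, y=3), (x=2, y=4), (x=8, y=4)
  Distance 7: (x=0, y=3), (x=2, y=3), (x=1, y=4), (x=9, y=4)
  Distance 8: (x=0, y=4)
Total reachable: 41 (grid has 41 open cells total)

Answer: Reachable cells: 41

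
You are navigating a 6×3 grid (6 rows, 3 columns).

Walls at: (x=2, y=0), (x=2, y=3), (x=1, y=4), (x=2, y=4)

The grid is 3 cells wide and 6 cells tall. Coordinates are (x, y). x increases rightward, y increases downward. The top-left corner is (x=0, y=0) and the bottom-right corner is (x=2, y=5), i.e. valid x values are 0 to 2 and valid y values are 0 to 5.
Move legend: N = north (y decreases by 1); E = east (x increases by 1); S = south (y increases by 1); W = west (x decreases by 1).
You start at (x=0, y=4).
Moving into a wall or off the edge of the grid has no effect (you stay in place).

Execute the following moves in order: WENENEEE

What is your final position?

Start: (x=0, y=4)
  W (west): blocked, stay at (x=0, y=4)
  E (east): blocked, stay at (x=0, y=4)
  N (north): (x=0, y=4) -> (x=0, y=3)
  E (east): (x=0, y=3) -> (x=1, y=3)
  N (north): (x=1, y=3) -> (x=1, y=2)
  E (east): (x=1, y=2) -> (x=2, y=2)
  E (east): blocked, stay at (x=2, y=2)
  E (east): blocked, stay at (x=2, y=2)
Final: (x=2, y=2)

Answer: Final position: (x=2, y=2)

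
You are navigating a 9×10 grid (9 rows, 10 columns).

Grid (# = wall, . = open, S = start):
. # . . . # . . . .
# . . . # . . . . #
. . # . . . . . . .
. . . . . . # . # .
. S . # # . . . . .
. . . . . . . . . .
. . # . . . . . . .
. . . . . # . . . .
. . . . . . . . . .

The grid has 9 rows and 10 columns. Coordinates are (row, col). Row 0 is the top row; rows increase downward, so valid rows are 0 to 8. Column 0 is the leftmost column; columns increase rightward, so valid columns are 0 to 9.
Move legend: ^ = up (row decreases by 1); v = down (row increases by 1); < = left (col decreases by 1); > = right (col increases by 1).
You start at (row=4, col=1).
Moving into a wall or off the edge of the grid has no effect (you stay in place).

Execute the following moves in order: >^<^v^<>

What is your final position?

Answer: Final position: (row=2, col=1)

Derivation:
Start: (row=4, col=1)
  > (right): (row=4, col=1) -> (row=4, col=2)
  ^ (up): (row=4, col=2) -> (row=3, col=2)
  < (left): (row=3, col=2) -> (row=3, col=1)
  ^ (up): (row=3, col=1) -> (row=2, col=1)
  v (down): (row=2, col=1) -> (row=3, col=1)
  ^ (up): (row=3, col=1) -> (row=2, col=1)
  < (left): (row=2, col=1) -> (row=2, col=0)
  > (right): (row=2, col=0) -> (row=2, col=1)
Final: (row=2, col=1)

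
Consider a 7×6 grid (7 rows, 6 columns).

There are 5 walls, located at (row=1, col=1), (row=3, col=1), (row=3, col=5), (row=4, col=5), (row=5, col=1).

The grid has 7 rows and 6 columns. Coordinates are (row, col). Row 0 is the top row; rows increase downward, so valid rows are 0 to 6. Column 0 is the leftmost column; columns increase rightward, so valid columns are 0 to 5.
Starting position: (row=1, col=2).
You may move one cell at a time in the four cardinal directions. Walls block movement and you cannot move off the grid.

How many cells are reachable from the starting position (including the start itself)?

Answer: Reachable cells: 37

Derivation:
BFS flood-fill from (row=1, col=2):
  Distance 0: (row=1, col=2)
  Distance 1: (row=0, col=2), (row=1, col=3), (row=2, col=2)
  Distance 2: (row=0, col=1), (row=0, col=3), (row=1, col=4), (row=2, col=1), (row=2, col=3), (row=3, col=2)
  Distance 3: (row=0, col=0), (row=0, col=4), (row=1, col=5), (row=2, col=0), (row=2, col=4), (row=3, col=3), (row=4, col=2)
  Distance 4: (row=0, col=5), (row=1, col=0), (row=2, col=5), (row=3, col=0), (row=3, col=4), (row=4, col=1), (row=4, col=3), (row=5, col=2)
  Distance 5: (row=4, col=0), (row=4, col=4), (row=5, col=3), (row=6, col=2)
  Distance 6: (row=5, col=0), (row=5, col=4), (row=6, col=1), (row=6, col=3)
  Distance 7: (row=5, col=5), (row=6, col=0), (row=6, col=4)
  Distance 8: (row=6, col=5)
Total reachable: 37 (grid has 37 open cells total)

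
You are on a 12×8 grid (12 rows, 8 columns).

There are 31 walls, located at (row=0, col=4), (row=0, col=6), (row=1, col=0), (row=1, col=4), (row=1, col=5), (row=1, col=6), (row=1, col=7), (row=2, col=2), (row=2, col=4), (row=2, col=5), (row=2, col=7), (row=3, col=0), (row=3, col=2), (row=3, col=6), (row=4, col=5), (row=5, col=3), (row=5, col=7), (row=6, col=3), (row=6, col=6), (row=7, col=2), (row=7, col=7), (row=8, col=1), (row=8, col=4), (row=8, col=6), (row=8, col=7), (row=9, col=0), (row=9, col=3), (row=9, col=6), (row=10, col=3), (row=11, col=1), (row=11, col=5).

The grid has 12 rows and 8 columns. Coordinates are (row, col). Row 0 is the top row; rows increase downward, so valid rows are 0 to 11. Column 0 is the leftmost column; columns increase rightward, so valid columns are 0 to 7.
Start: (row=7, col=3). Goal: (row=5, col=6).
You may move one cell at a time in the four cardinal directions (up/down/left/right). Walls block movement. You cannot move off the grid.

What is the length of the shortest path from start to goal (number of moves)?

Answer: Shortest path length: 5

Derivation:
BFS from (row=7, col=3) until reaching (row=5, col=6):
  Distance 0: (row=7, col=3)
  Distance 1: (row=7, col=4), (row=8, col=3)
  Distance 2: (row=6, col=4), (row=7, col=5), (row=8, col=2)
  Distance 3: (row=5, col=4), (row=6, col=5), (row=7, col=6), (row=8, col=5), (row=9, col=2)
  Distance 4: (row=4, col=4), (row=5, col=5), (row=9, col=1), (row=9, col=5), (row=10, col=2)
  Distance 5: (row=3, col=4), (row=4, col=3), (row=5, col=6), (row=9, col=4), (row=10, col=1), (row=10, col=5), (row=11, col=2)  <- goal reached here
One shortest path (5 moves): (row=7, col=3) -> (row=7, col=4) -> (row=7, col=5) -> (row=6, col=5) -> (row=5, col=5) -> (row=5, col=6)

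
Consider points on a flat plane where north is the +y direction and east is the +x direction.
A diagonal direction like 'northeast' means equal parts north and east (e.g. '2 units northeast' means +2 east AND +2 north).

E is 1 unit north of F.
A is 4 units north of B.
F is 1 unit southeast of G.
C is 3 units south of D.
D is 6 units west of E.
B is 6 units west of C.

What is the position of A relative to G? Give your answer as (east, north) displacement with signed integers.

Answer: A is at (east=-11, north=1) relative to G.

Derivation:
Place G at the origin (east=0, north=0).
  F is 1 unit southeast of G: delta (east=+1, north=-1); F at (east=1, north=-1).
  E is 1 unit north of F: delta (east=+0, north=+1); E at (east=1, north=0).
  D is 6 units west of E: delta (east=-6, north=+0); D at (east=-5, north=0).
  C is 3 units south of D: delta (east=+0, north=-3); C at (east=-5, north=-3).
  B is 6 units west of C: delta (east=-6, north=+0); B at (east=-11, north=-3).
  A is 4 units north of B: delta (east=+0, north=+4); A at (east=-11, north=1).
Therefore A relative to G: (east=-11, north=1).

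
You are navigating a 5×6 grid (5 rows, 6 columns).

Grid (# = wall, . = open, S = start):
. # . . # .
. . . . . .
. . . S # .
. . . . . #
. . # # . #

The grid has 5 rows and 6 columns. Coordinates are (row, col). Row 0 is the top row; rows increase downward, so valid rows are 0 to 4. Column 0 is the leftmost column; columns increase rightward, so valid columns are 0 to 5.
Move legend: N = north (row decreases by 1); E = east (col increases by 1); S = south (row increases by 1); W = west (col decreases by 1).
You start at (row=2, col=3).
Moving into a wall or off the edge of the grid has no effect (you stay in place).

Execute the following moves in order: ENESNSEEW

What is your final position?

Start: (row=2, col=3)
  E (east): blocked, stay at (row=2, col=3)
  N (north): (row=2, col=3) -> (row=1, col=3)
  E (east): (row=1, col=3) -> (row=1, col=4)
  S (south): blocked, stay at (row=1, col=4)
  N (north): blocked, stay at (row=1, col=4)
  S (south): blocked, stay at (row=1, col=4)
  E (east): (row=1, col=4) -> (row=1, col=5)
  E (east): blocked, stay at (row=1, col=5)
  W (west): (row=1, col=5) -> (row=1, col=4)
Final: (row=1, col=4)

Answer: Final position: (row=1, col=4)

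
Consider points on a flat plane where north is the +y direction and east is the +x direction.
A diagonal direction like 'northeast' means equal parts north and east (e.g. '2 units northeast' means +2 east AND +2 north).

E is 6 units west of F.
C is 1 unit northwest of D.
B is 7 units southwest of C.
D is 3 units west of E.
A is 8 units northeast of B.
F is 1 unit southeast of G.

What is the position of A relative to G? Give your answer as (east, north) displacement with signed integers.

Place G at the origin (east=0, north=0).
  F is 1 unit southeast of G: delta (east=+1, north=-1); F at (east=1, north=-1).
  E is 6 units west of F: delta (east=-6, north=+0); E at (east=-5, north=-1).
  D is 3 units west of E: delta (east=-3, north=+0); D at (east=-8, north=-1).
  C is 1 unit northwest of D: delta (east=-1, north=+1); C at (east=-9, north=0).
  B is 7 units southwest of C: delta (east=-7, north=-7); B at (east=-16, north=-7).
  A is 8 units northeast of B: delta (east=+8, north=+8); A at (east=-8, north=1).
Therefore A relative to G: (east=-8, north=1).

Answer: A is at (east=-8, north=1) relative to G.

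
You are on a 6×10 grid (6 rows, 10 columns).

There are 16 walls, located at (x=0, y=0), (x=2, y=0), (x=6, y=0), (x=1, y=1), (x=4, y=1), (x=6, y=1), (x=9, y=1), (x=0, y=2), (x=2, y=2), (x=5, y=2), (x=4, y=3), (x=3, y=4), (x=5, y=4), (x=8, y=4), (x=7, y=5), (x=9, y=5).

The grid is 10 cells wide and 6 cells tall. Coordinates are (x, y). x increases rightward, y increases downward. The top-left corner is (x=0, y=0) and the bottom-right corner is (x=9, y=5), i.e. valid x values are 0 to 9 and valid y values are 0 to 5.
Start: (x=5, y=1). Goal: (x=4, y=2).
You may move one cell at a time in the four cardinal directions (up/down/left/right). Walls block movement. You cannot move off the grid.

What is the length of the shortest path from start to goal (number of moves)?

BFS from (x=5, y=1) until reaching (x=4, y=2):
  Distance 0: (x=5, y=1)
  Distance 1: (x=5, y=0)
  Distance 2: (x=4, y=0)
  Distance 3: (x=3, y=0)
  Distance 4: (x=3, y=1)
  Distance 5: (x=2, y=1), (x=3, y=2)
  Distance 6: (x=4, y=2), (x=3, y=3)  <- goal reached here
One shortest path (6 moves): (x=5, y=1) -> (x=5, y=0) -> (x=4, y=0) -> (x=3, y=0) -> (x=3, y=1) -> (x=3, y=2) -> (x=4, y=2)

Answer: Shortest path length: 6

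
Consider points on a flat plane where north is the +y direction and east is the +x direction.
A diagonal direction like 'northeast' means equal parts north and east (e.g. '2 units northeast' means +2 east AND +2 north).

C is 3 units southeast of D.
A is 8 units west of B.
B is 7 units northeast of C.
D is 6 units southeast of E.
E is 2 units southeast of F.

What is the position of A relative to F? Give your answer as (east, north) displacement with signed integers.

Place F at the origin (east=0, north=0).
  E is 2 units southeast of F: delta (east=+2, north=-2); E at (east=2, north=-2).
  D is 6 units southeast of E: delta (east=+6, north=-6); D at (east=8, north=-8).
  C is 3 units southeast of D: delta (east=+3, north=-3); C at (east=11, north=-11).
  B is 7 units northeast of C: delta (east=+7, north=+7); B at (east=18, north=-4).
  A is 8 units west of B: delta (east=-8, north=+0); A at (east=10, north=-4).
Therefore A relative to F: (east=10, north=-4).

Answer: A is at (east=10, north=-4) relative to F.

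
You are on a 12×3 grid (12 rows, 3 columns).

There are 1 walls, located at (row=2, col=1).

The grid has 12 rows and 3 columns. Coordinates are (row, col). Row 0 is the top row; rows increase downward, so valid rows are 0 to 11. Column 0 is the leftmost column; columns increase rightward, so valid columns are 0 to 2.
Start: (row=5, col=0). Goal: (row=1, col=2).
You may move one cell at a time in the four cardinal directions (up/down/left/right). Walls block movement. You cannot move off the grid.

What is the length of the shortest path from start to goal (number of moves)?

BFS from (row=5, col=0) until reaching (row=1, col=2):
  Distance 0: (row=5, col=0)
  Distance 1: (row=4, col=0), (row=5, col=1), (row=6, col=0)
  Distance 2: (row=3, col=0), (row=4, col=1), (row=5, col=2), (row=6, col=1), (row=7, col=0)
  Distance 3: (row=2, col=0), (row=3, col=1), (row=4, col=2), (row=6, col=2), (row=7, col=1), (row=8, col=0)
  Distance 4: (row=1, col=0), (row=3, col=2), (row=7, col=2), (row=8, col=1), (row=9, col=0)
  Distance 5: (row=0, col=0), (row=1, col=1), (row=2, col=2), (row=8, col=2), (row=9, col=1), (row=10, col=0)
  Distance 6: (row=0, col=1), (row=1, col=2), (row=9, col=2), (row=10, col=1), (row=11, col=0)  <- goal reached here
One shortest path (6 moves): (row=5, col=0) -> (row=5, col=1) -> (row=5, col=2) -> (row=4, col=2) -> (row=3, col=2) -> (row=2, col=2) -> (row=1, col=2)

Answer: Shortest path length: 6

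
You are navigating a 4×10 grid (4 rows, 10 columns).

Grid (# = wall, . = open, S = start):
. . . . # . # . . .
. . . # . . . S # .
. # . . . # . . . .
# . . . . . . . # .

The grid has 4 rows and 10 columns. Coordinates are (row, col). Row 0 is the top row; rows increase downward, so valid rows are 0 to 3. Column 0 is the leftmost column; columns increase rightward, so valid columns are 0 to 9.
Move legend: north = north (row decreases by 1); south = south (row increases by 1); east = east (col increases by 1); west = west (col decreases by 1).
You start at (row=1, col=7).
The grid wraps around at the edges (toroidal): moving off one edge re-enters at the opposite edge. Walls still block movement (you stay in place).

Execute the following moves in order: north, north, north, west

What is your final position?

Start: (row=1, col=7)
  north (north): (row=1, col=7) -> (row=0, col=7)
  north (north): (row=0, col=7) -> (row=3, col=7)
  north (north): (row=3, col=7) -> (row=2, col=7)
  west (west): (row=2, col=7) -> (row=2, col=6)
Final: (row=2, col=6)

Answer: Final position: (row=2, col=6)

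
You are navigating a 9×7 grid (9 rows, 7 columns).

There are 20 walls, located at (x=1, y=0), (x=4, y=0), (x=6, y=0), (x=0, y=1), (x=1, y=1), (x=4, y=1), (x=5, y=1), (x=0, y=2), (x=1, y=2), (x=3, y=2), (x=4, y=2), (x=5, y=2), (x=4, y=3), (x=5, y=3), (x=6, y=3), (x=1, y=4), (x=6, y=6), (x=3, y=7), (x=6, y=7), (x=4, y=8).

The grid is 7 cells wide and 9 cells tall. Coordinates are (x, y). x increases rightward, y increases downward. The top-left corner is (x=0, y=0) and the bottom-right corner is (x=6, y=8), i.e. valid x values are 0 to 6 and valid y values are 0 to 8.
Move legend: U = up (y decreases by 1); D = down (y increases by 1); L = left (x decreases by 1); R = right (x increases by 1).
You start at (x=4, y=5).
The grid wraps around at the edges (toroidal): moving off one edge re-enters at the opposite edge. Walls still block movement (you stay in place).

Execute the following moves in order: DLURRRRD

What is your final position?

Answer: Final position: (x=0, y=6)

Derivation:
Start: (x=4, y=5)
  D (down): (x=4, y=5) -> (x=4, y=6)
  L (left): (x=4, y=6) -> (x=3, y=6)
  U (up): (x=3, y=6) -> (x=3, y=5)
  R (right): (x=3, y=5) -> (x=4, y=5)
  R (right): (x=4, y=5) -> (x=5, y=5)
  R (right): (x=5, y=5) -> (x=6, y=5)
  R (right): (x=6, y=5) -> (x=0, y=5)
  D (down): (x=0, y=5) -> (x=0, y=6)
Final: (x=0, y=6)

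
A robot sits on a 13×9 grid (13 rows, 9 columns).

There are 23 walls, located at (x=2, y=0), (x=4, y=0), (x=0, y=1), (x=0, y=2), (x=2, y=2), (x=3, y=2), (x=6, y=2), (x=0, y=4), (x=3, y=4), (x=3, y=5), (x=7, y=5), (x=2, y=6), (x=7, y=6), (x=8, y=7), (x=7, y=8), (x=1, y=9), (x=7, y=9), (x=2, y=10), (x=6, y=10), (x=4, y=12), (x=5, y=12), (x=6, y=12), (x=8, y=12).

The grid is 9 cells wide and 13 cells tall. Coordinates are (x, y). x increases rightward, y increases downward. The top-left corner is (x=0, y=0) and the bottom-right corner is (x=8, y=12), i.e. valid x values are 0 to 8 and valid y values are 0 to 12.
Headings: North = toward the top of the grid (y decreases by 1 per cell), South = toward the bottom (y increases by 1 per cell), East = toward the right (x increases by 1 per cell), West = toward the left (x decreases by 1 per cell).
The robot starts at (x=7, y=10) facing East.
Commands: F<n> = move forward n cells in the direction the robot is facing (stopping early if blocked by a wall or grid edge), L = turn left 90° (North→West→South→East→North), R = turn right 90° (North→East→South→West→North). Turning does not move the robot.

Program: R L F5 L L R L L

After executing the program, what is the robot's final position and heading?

Start: (x=7, y=10), facing East
  R: turn right, now facing South
  L: turn left, now facing East
  F5: move forward 1/5 (blocked), now at (x=8, y=10)
  L: turn left, now facing North
  L: turn left, now facing West
  R: turn right, now facing North
  L: turn left, now facing West
  L: turn left, now facing South
Final: (x=8, y=10), facing South

Answer: Final position: (x=8, y=10), facing South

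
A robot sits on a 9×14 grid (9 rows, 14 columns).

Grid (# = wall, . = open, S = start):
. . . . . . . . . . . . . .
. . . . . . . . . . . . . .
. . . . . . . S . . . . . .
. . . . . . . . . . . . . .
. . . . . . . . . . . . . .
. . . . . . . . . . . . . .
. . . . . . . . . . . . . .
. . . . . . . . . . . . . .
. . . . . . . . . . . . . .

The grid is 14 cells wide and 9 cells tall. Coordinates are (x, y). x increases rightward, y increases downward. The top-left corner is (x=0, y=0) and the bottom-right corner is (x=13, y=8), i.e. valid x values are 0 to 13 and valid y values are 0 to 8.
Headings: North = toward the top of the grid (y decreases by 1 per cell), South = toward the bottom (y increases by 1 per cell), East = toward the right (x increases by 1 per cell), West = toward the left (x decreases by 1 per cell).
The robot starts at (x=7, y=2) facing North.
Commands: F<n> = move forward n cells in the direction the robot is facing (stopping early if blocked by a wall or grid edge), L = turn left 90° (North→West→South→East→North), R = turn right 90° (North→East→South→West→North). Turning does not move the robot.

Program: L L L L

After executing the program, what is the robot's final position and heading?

Start: (x=7, y=2), facing North
  L: turn left, now facing West
  L: turn left, now facing South
  L: turn left, now facing East
  L: turn left, now facing North
Final: (x=7, y=2), facing North

Answer: Final position: (x=7, y=2), facing North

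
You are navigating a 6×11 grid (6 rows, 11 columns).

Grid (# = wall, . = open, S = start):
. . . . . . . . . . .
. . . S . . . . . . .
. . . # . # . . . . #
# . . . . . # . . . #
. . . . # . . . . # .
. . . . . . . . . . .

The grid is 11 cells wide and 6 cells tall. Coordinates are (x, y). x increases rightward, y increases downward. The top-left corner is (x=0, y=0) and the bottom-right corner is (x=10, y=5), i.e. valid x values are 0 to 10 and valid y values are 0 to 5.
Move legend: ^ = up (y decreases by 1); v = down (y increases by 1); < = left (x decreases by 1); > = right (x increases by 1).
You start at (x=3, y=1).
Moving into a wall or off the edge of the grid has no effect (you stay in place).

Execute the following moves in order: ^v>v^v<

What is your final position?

Answer: Final position: (x=4, y=2)

Derivation:
Start: (x=3, y=1)
  ^ (up): (x=3, y=1) -> (x=3, y=0)
  v (down): (x=3, y=0) -> (x=3, y=1)
  > (right): (x=3, y=1) -> (x=4, y=1)
  v (down): (x=4, y=1) -> (x=4, y=2)
  ^ (up): (x=4, y=2) -> (x=4, y=1)
  v (down): (x=4, y=1) -> (x=4, y=2)
  < (left): blocked, stay at (x=4, y=2)
Final: (x=4, y=2)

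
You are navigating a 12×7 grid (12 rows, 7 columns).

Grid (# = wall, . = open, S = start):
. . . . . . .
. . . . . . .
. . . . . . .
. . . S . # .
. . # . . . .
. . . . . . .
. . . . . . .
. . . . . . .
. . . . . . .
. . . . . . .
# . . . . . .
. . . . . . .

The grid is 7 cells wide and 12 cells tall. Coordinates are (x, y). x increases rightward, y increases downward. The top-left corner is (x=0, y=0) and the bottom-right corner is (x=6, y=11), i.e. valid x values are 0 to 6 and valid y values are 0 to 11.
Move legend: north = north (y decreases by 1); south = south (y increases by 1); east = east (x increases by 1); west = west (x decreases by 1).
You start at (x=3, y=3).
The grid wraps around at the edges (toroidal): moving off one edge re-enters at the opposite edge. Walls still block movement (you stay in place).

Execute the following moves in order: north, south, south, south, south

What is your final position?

Answer: Final position: (x=3, y=6)

Derivation:
Start: (x=3, y=3)
  north (north): (x=3, y=3) -> (x=3, y=2)
  south (south): (x=3, y=2) -> (x=3, y=3)
  south (south): (x=3, y=3) -> (x=3, y=4)
  south (south): (x=3, y=4) -> (x=3, y=5)
  south (south): (x=3, y=5) -> (x=3, y=6)
Final: (x=3, y=6)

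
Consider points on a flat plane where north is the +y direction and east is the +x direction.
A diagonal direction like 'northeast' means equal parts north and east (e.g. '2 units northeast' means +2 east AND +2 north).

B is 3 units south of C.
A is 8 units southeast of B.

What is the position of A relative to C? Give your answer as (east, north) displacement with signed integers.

Answer: A is at (east=8, north=-11) relative to C.

Derivation:
Place C at the origin (east=0, north=0).
  B is 3 units south of C: delta (east=+0, north=-3); B at (east=0, north=-3).
  A is 8 units southeast of B: delta (east=+8, north=-8); A at (east=8, north=-11).
Therefore A relative to C: (east=8, north=-11).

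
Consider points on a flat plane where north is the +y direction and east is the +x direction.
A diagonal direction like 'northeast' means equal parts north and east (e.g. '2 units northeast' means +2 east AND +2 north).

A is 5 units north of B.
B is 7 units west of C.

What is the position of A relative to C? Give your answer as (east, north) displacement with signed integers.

Place C at the origin (east=0, north=0).
  B is 7 units west of C: delta (east=-7, north=+0); B at (east=-7, north=0).
  A is 5 units north of B: delta (east=+0, north=+5); A at (east=-7, north=5).
Therefore A relative to C: (east=-7, north=5).

Answer: A is at (east=-7, north=5) relative to C.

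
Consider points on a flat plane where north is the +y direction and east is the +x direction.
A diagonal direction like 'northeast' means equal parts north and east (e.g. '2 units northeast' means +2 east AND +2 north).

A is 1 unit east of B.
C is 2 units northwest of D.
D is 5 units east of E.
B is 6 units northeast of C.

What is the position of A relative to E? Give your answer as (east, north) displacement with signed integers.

Answer: A is at (east=10, north=8) relative to E.

Derivation:
Place E at the origin (east=0, north=0).
  D is 5 units east of E: delta (east=+5, north=+0); D at (east=5, north=0).
  C is 2 units northwest of D: delta (east=-2, north=+2); C at (east=3, north=2).
  B is 6 units northeast of C: delta (east=+6, north=+6); B at (east=9, north=8).
  A is 1 unit east of B: delta (east=+1, north=+0); A at (east=10, north=8).
Therefore A relative to E: (east=10, north=8).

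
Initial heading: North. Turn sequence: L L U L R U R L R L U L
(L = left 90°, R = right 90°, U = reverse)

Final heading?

Start: North
  L (left (90° counter-clockwise)) -> West
  L (left (90° counter-clockwise)) -> South
  U (U-turn (180°)) -> North
  L (left (90° counter-clockwise)) -> West
  R (right (90° clockwise)) -> North
  U (U-turn (180°)) -> South
  R (right (90° clockwise)) -> West
  L (left (90° counter-clockwise)) -> South
  R (right (90° clockwise)) -> West
  L (left (90° counter-clockwise)) -> South
  U (U-turn (180°)) -> North
  L (left (90° counter-clockwise)) -> West
Final: West

Answer: Final heading: West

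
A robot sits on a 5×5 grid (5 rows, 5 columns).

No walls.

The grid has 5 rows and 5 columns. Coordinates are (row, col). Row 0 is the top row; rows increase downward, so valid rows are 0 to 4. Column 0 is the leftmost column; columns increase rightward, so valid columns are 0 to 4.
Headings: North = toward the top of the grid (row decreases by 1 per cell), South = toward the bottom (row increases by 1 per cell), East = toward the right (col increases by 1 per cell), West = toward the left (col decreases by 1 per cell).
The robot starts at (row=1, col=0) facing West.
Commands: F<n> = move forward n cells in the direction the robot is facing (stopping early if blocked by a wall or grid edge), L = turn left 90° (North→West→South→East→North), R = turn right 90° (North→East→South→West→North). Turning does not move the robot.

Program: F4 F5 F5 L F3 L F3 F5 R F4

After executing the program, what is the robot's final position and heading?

Answer: Final position: (row=4, col=4), facing South

Derivation:
Start: (row=1, col=0), facing West
  F4: move forward 0/4 (blocked), now at (row=1, col=0)
  F5: move forward 0/5 (blocked), now at (row=1, col=0)
  F5: move forward 0/5 (blocked), now at (row=1, col=0)
  L: turn left, now facing South
  F3: move forward 3, now at (row=4, col=0)
  L: turn left, now facing East
  F3: move forward 3, now at (row=4, col=3)
  F5: move forward 1/5 (blocked), now at (row=4, col=4)
  R: turn right, now facing South
  F4: move forward 0/4 (blocked), now at (row=4, col=4)
Final: (row=4, col=4), facing South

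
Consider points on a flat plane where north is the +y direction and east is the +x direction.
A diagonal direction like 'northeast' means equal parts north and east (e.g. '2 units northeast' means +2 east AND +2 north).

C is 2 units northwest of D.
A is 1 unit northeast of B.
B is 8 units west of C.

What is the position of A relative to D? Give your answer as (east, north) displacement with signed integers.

Place D at the origin (east=0, north=0).
  C is 2 units northwest of D: delta (east=-2, north=+2); C at (east=-2, north=2).
  B is 8 units west of C: delta (east=-8, north=+0); B at (east=-10, north=2).
  A is 1 unit northeast of B: delta (east=+1, north=+1); A at (east=-9, north=3).
Therefore A relative to D: (east=-9, north=3).

Answer: A is at (east=-9, north=3) relative to D.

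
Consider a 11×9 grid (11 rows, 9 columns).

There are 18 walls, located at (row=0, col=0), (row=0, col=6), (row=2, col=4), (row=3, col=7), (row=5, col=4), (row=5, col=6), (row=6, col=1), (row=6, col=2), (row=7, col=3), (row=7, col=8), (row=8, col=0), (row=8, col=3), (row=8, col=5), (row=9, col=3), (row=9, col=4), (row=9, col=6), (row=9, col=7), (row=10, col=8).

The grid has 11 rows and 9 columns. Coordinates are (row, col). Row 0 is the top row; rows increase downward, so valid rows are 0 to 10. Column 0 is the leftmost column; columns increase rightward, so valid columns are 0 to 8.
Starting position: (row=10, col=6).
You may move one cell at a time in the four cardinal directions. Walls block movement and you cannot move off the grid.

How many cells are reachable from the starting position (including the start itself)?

BFS flood-fill from (row=10, col=6):
  Distance 0: (row=10, col=6)
  Distance 1: (row=10, col=5), (row=10, col=7)
  Distance 2: (row=9, col=5), (row=10, col=4)
  Distance 3: (row=10, col=3)
  Distance 4: (row=10, col=2)
  Distance 5: (row=9, col=2), (row=10, col=1)
  Distance 6: (row=8, col=2), (row=9, col=1), (row=10, col=0)
  Distance 7: (row=7, col=2), (row=8, col=1), (row=9, col=0)
  Distance 8: (row=7, col=1)
  Distance 9: (row=7, col=0)
  Distance 10: (row=6, col=0)
  Distance 11: (row=5, col=0)
  Distance 12: (row=4, col=0), (row=5, col=1)
  Distance 13: (row=3, col=0), (row=4, col=1), (row=5, col=2)
  Distance 14: (row=2, col=0), (row=3, col=1), (row=4, col=2), (row=5, col=3)
  Distance 15: (row=1, col=0), (row=2, col=1), (row=3, col=2), (row=4, col=3), (row=6, col=3)
  Distance 16: (row=1, col=1), (row=2, col=2), (row=3, col=3), (row=4, col=4), (row=6, col=4)
  Distance 17: (row=0, col=1), (row=1, col=2), (row=2, col=3), (row=3, col=4), (row=4, col=5), (row=6, col=5), (row=7, col=4)
  Distance 18: (row=0, col=2), (row=1, col=3), (row=3, col=5), (row=4, col=6), (row=5, col=5), (row=6, col=6), (row=7, col=5), (row=8, col=4)
  Distance 19: (row=0, col=3), (row=1, col=4), (row=2, col=5), (row=3, col=6), (row=4, col=7), (row=6, col=7), (row=7, col=6)
  Distance 20: (row=0, col=4), (row=1, col=5), (row=2, col=6), (row=4, col=8), (row=5, col=7), (row=6, col=8), (row=7, col=7), (row=8, col=6)
  Distance 21: (row=0, col=5), (row=1, col=6), (row=2, col=7), (row=3, col=8), (row=5, col=8), (row=8, col=7)
  Distance 22: (row=1, col=7), (row=2, col=8), (row=8, col=8)
  Distance 23: (row=0, col=7), (row=1, col=8), (row=9, col=8)
  Distance 24: (row=0, col=8)
Total reachable: 81 (grid has 81 open cells total)

Answer: Reachable cells: 81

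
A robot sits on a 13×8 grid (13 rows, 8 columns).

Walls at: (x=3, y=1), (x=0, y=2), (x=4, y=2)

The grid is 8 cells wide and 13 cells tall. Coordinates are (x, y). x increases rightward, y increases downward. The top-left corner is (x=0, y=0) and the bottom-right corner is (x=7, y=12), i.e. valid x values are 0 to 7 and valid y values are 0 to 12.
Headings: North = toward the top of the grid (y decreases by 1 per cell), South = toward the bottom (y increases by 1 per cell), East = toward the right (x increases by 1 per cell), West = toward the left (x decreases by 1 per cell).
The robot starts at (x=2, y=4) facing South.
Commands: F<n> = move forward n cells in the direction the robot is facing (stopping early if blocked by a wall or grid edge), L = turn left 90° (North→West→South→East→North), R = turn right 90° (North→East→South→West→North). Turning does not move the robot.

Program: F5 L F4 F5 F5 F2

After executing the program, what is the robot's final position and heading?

Answer: Final position: (x=7, y=9), facing East

Derivation:
Start: (x=2, y=4), facing South
  F5: move forward 5, now at (x=2, y=9)
  L: turn left, now facing East
  F4: move forward 4, now at (x=6, y=9)
  F5: move forward 1/5 (blocked), now at (x=7, y=9)
  F5: move forward 0/5 (blocked), now at (x=7, y=9)
  F2: move forward 0/2 (blocked), now at (x=7, y=9)
Final: (x=7, y=9), facing East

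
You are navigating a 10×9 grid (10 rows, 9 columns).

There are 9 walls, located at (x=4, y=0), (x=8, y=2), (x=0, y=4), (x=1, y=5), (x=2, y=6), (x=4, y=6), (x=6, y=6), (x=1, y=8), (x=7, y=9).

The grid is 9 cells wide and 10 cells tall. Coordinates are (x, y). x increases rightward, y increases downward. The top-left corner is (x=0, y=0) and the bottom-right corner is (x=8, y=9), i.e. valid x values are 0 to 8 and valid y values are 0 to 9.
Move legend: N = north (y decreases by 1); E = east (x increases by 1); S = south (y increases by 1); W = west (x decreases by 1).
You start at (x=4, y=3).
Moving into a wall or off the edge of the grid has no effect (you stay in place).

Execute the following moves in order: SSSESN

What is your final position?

Answer: Final position: (x=5, y=5)

Derivation:
Start: (x=4, y=3)
  S (south): (x=4, y=3) -> (x=4, y=4)
  S (south): (x=4, y=4) -> (x=4, y=5)
  S (south): blocked, stay at (x=4, y=5)
  E (east): (x=4, y=5) -> (x=5, y=5)
  S (south): (x=5, y=5) -> (x=5, y=6)
  N (north): (x=5, y=6) -> (x=5, y=5)
Final: (x=5, y=5)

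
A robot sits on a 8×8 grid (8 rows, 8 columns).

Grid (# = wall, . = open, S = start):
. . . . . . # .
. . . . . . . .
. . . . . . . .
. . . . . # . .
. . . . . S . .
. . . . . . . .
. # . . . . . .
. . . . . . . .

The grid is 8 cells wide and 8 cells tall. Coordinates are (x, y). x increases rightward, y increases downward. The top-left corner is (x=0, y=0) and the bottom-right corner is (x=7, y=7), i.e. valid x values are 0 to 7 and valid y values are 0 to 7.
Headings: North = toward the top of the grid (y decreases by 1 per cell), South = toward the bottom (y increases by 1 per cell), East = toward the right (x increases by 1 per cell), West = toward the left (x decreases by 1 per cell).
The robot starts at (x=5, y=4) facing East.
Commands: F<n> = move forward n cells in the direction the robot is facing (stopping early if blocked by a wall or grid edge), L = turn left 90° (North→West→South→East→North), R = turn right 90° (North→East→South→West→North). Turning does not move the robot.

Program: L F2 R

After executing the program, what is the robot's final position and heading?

Answer: Final position: (x=5, y=4), facing East

Derivation:
Start: (x=5, y=4), facing East
  L: turn left, now facing North
  F2: move forward 0/2 (blocked), now at (x=5, y=4)
  R: turn right, now facing East
Final: (x=5, y=4), facing East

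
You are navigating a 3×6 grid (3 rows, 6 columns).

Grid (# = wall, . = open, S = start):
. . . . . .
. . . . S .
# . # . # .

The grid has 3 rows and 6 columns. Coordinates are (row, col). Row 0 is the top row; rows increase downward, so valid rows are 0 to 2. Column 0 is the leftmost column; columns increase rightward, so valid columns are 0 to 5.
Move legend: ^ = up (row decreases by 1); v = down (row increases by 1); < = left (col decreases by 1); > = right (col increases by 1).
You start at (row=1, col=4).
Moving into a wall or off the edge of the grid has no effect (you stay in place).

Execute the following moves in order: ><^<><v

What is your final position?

Answer: Final position: (row=1, col=3)

Derivation:
Start: (row=1, col=4)
  > (right): (row=1, col=4) -> (row=1, col=5)
  < (left): (row=1, col=5) -> (row=1, col=4)
  ^ (up): (row=1, col=4) -> (row=0, col=4)
  < (left): (row=0, col=4) -> (row=0, col=3)
  > (right): (row=0, col=3) -> (row=0, col=4)
  < (left): (row=0, col=4) -> (row=0, col=3)
  v (down): (row=0, col=3) -> (row=1, col=3)
Final: (row=1, col=3)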